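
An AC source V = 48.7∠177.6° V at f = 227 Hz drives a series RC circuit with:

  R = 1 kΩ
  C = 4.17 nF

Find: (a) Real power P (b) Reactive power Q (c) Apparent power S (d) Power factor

Step 1 — Angular frequency: ω = 2π·f = 2π·227 = 1426 rad/s.
Step 2 — Component impedances:
  R: Z = R = 1000 Ω
  C: Z = 1/(jωC) = -j/(ω·C) = 0 - j1.681e+05 Ω
Step 3 — Series combination: Z_total = R + C = 1000 - j1.681e+05 Ω = 1.681e+05∠-89.7° Ω.
Step 4 — Source phasor: V = 48.7∠177.6° V = -48.66 + j2.039 V.
Step 5 — Current: I = V / Z = -1.385e-05 - j0.0002893 A = 0.0002896∠-92.7° A.
Step 6 — Complex power: S = V·I* = 8.389e-05 - j0.01411 VA.
Step 7 — Real power: P = Re(S) = 8.389e-05 W.
Step 8 — Reactive power: Q = Im(S) = -0.01411 VAR.
Step 9 — Apparent power: |S| = 0.01411 VA.
Step 10 — Power factor: PF = P/|S| = 0.005947 (leading).

(a) P = 8.389e-05 W  (b) Q = -0.01411 VAR  (c) S = 0.01411 VA  (d) PF = 0.005947 (leading)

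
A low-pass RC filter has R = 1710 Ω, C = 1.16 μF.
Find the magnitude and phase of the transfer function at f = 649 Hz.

Step 1 — Angular frequency: ω = 2π·649 = 4078 rad/s.
Step 2 — Transfer function: H(jω) = 1/(1 + jωRC).
Step 3 — Denominator: 1 + jωRC = 1 + j·4078·1710·1.16e-06 = 1 + j8.089.
Step 4 — H = 0.01505 - j0.1218.
Step 5 — Magnitude: |H| = 0.1227 (-18.2 dB); phase: φ = -83.0°.

|H| = 0.1227 (-18.2 dB), φ = -83.0°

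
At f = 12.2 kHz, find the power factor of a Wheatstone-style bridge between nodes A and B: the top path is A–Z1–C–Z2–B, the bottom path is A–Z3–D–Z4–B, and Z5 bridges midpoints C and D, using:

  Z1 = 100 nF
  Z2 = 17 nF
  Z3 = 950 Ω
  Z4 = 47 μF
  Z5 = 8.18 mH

Step 1 — Angular frequency: ω = 2π·f = 2π·1.22e+04 = 7.665e+04 rad/s.
Step 2 — Component impedances:
  Z1: Z = 1/(jωC) = -j/(ω·C) = 0 - j130.5 Ω
  Z2: Z = 1/(jωC) = -j/(ω·C) = 0 - j767.4 Ω
  Z3: Z = R = 950 Ω
  Z4: Z = 1/(jωC) = -j/(ω·C) = 0 - j0.2776 Ω
  Z5: Z = jωL = j·7.665e+04·0.00818 = 0 + j627 Ω
Step 3 — Bridge requires nodal analysis (the Z5 bridge couples midpoints C and D, so the two paths cannot be reduced to a simple series/parallel combination). Setting node B to ground and injecting 1 A at node A, the 3-node admittance system at A, C, D solves to V_A = Z_AB = 876.3 + j252.6 Ω = 912∠16.1° Ω.
Step 4 — Power factor: PF = cos(φ) = Re(Z)/|Z| = 876.3/912 = 0.9609.
Step 5 — Type: Im(Z) = 252.6 ⇒ lagging (phase φ = 16.1°).

PF = 0.9609 (lagging, φ = 16.1°)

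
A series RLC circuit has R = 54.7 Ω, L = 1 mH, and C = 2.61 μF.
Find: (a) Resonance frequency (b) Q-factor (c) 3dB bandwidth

Step 1 — Resonance condition Im(Z)=0 gives ω₀ = 1/√(LC).
Step 2 — ω₀ = 1/√(0.001·2.61e-06) = 1.957e+04 rad/s.
Step 3 — f₀ = ω₀/(2π) = 3115 Hz.
Step 4 — Series Q: Q = ω₀L/R = 1.957e+04·0.001/54.7 = 0.3578.
Step 5 — 3dB bandwidth: Δω = ω₀/Q = 5.47e+04 rad/s; BW = Δω/(2π) = 8706 Hz.

(a) f₀ = 3115 Hz  (b) Q = 0.3578  (c) BW = 8706 Hz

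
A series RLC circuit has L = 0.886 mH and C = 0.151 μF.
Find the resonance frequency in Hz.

Step 1 — Resonance condition Im(Z)=0 gives ω₀ = 1/√(LC).
Step 2 — ω₀ = 1/√(0.000886·1.51e-07) = 8.646e+04 rad/s.
Step 3 — f₀ = ω₀/(2π) = 1.376e+04 Hz.

f₀ = 1.376e+04 Hz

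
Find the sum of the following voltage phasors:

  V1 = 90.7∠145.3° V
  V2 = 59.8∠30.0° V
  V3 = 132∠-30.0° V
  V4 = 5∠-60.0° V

Step 1 — Convert each phasor to rectangular form:
  V1 = 90.7·(cos(145.3°) + j·sin(145.3°)) = -74.57 + j51.63 V
  V2 = 59.8·(cos(30.0°) + j·sin(30.0°)) = 51.79 + j29.9 V
  V3 = 132·(cos(-30.0°) + j·sin(-30.0°)) = 114.3 - j66 V
  V4 = 5·(cos(-60.0°) + j·sin(-60.0°)) = 2.5 - j4.33 V
Step 2 — Sum components: V_total = 94.04 + j11.2 V.
Step 3 — Convert to polar: |V_total| = 94.7 V, ∠V_total = 6.8°.

V_total = 94.7∠6.8° V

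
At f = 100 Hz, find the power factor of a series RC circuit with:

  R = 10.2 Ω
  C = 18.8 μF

Step 1 — Angular frequency: ω = 2π·f = 2π·100 = 628.3 rad/s.
Step 2 — Component impedances:
  R: Z = R = 10.2 Ω
  C: Z = 1/(jωC) = -j/(ω·C) = 0 - j84.66 Ω
Step 3 — Series combination: Z_total = R + C = 10.2 - j84.66 Ω = 85.27∠-83.1° Ω.
Step 4 — Power factor: PF = cos(φ) = Re(Z)/|Z| = 10.2/85.27 = 0.1196.
Step 5 — Type: Im(Z) = -84.66 ⇒ leading (phase φ = -83.1°).

PF = 0.1196 (leading, φ = -83.1°)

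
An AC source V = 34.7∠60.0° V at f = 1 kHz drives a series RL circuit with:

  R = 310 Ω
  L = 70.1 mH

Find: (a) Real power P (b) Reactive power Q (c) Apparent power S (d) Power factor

Step 1 — Angular frequency: ω = 2π·f = 2π·1000 = 6283 rad/s.
Step 2 — Component impedances:
  R: Z = R = 310 Ω
  L: Z = jωL = j·6283·0.0701 = 0 + j440.5 Ω
Step 3 — Series combination: Z_total = R + L = 310 + j440.5 Ω = 538.6∠54.9° Ω.
Step 4 — Source phasor: V = 34.7∠60.0° V = 17.35 + j30.05 V.
Step 5 — Current: I = V / Z = 0.06417 + j0.00577 A = 0.06443∠5.1° A.
Step 6 — Complex power: S = V·I* = 1.287 + j1.828 VA.
Step 7 — Real power: P = Re(S) = 1.287 W.
Step 8 — Reactive power: Q = Im(S) = 1.828 VAR.
Step 9 — Apparent power: |S| = 2.236 VA.
Step 10 — Power factor: PF = P/|S| = 0.5756 (lagging).

(a) P = 1.287 W  (b) Q = 1.828 VAR  (c) S = 2.236 VA  (d) PF = 0.5756 (lagging)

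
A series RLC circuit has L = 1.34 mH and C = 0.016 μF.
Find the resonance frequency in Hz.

Step 1 — Resonance condition Im(Z)=0 gives ω₀ = 1/√(LC).
Step 2 — ω₀ = 1/√(0.00134·1.6e-08) = 2.16e+05 rad/s.
Step 3 — f₀ = ω₀/(2π) = 3.437e+04 Hz.

f₀ = 3.437e+04 Hz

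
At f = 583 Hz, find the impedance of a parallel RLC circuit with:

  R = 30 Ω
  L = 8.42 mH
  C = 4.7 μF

Step 1 — Angular frequency: ω = 2π·f = 2π·583 = 3663 rad/s.
Step 2 — Component impedances:
  R: Z = R = 30 Ω
  L: Z = jωL = j·3663·0.00842 = 0 + j30.84 Ω
  C: Z = 1/(jωC) = -j/(ω·C) = 0 - j58.08 Ω
Step 3 — Parallel combination: 1/Z_total = 1/R + 1/L + 1/C; Z_total = 24.83 + j11.33 Ω = 27.29∠24.5° Ω.

Z = 24.83 + j11.33 Ω = 27.29∠24.5° Ω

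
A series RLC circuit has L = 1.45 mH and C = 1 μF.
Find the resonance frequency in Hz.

Step 1 — Resonance condition Im(Z)=0 gives ω₀ = 1/√(LC).
Step 2 — ω₀ = 1/√(0.00145·1e-06) = 2.626e+04 rad/s.
Step 3 — f₀ = ω₀/(2π) = 4180 Hz.

f₀ = 4180 Hz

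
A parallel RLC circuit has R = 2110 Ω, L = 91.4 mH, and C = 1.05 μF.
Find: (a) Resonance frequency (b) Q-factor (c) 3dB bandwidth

Step 1 — Resonance: ω₀ = 1/√(LC) = 1/√(0.0914·1.05e-06) = 3228 rad/s.
Step 2 — f₀ = ω₀/(2π) = 513.8 Hz.
Step 3 — Parallel Q: Q = R/(ω₀L) = 2110/(3228·0.0914) = 7.152.
Step 4 — Bandwidth: Δω = ω₀/Q = 451.4 rad/s; BW = Δω/(2π) = 71.84 Hz.

(a) f₀ = 513.8 Hz  (b) Q = 7.152  (c) BW = 71.84 Hz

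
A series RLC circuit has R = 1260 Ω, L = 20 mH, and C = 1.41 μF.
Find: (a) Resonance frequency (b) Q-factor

Step 1 — Resonance condition Im(Z)=0 gives ω₀ = 1/√(LC).
Step 2 — ω₀ = 1/√(0.02·1.41e-06) = 5955 rad/s.
Step 3 — f₀ = ω₀/(2π) = 947.8 Hz.
Step 4 — Series Q: Q = ω₀L/R = 5955·0.02/1260 = 0.09452.

(a) f₀ = 947.8 Hz  (b) Q = 0.09452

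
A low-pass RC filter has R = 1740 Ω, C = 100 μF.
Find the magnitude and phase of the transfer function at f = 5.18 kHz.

Step 1 — Angular frequency: ω = 2π·5180 = 3.255e+04 rad/s.
Step 2 — Transfer function: H(jω) = 1/(1 + jωRC).
Step 3 — Denominator: 1 + jωRC = 1 + j·3.255e+04·1740·0.0001 = 1 + j5663.
Step 4 — H = 3.118e-08 - j0.0001766.
Step 5 — Magnitude: |H| = 0.0001766 (-75.1 dB); phase: φ = -90.0°.

|H| = 0.0001766 (-75.1 dB), φ = -90.0°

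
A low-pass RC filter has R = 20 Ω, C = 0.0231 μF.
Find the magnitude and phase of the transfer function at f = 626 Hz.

Step 1 — Angular frequency: ω = 2π·626 = 3933 rad/s.
Step 2 — Transfer function: H(jω) = 1/(1 + jωRC).
Step 3 — Denominator: 1 + jωRC = 1 + j·3933·20·2.31e-08 = 1 + j0.001817.
Step 4 — H = 1 - j0.001817.
Step 5 — Magnitude: |H| = 1 (-0.0 dB); phase: φ = -0.1°.

|H| = 1 (-0.0 dB), φ = -0.1°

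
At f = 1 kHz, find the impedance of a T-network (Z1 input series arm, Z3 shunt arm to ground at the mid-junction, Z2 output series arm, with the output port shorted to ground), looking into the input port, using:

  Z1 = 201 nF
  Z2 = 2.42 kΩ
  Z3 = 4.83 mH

Step 1 — Angular frequency: ω = 2π·f = 2π·1000 = 6283 rad/s.
Step 2 — Component impedances:
  Z1: Z = 1/(jωC) = -j/(ω·C) = 0 - j791.8 Ω
  Z2: Z = R = 2420 Ω
  Z3: Z = jωL = j·6283·0.00483 = 0 + j30.35 Ω
Step 3 — With the output port shorted to ground, the output series arm Z2 runs from the junction to ground; the shunt arm Z3 also runs from the junction to ground. They appear in parallel: Z3 || Z2 = 0.3805 + j30.34 Ω.
Step 4 — Series with input arm Z1: Z_in = Z1 + (Z3 || Z2) = 0.3805 - j761.5 Ω = 761.5∠-90.0° Ω.

Z = 0.3805 - j761.5 Ω = 761.5∠-90.0° Ω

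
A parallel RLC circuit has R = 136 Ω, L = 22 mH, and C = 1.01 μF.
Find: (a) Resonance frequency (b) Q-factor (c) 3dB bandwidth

Step 1 — Resonance: ω₀ = 1/√(LC) = 1/√(0.022·1.01e-06) = 6709 rad/s.
Step 2 — f₀ = ω₀/(2π) = 1068 Hz.
Step 3 — Parallel Q: Q = R/(ω₀L) = 136/(6709·0.022) = 0.9215.
Step 4 — Bandwidth: Δω = ω₀/Q = 7280 rad/s; BW = Δω/(2π) = 1159 Hz.

(a) f₀ = 1068 Hz  (b) Q = 0.9215  (c) BW = 1159 Hz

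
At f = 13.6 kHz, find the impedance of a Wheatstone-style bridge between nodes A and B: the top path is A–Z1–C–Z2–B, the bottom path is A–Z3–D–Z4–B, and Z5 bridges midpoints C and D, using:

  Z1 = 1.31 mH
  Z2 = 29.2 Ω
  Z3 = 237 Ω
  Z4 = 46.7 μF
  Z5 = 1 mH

Step 1 — Angular frequency: ω = 2π·f = 2π·1.36e+04 = 8.545e+04 rad/s.
Step 2 — Component impedances:
  Z1: Z = jωL = j·8.545e+04·0.00131 = 0 + j111.9 Ω
  Z2: Z = R = 29.2 Ω
  Z3: Z = R = 237 Ω
  Z4: Z = 1/(jωC) = -j/(ω·C) = 0 - j0.2506 Ω
  Z5: Z = jωL = j·8.545e+04·0.001 = 0 + j85.45 Ω
Step 3 — Bridge requires nodal analysis (the Z5 bridge couples midpoints C and D, so the two paths cannot be reduced to a simple series/parallel combination). Setting node B to ground and injecting 1 A at node A, the 3-node admittance system at A, C, D solves to V_A = Z_AB = 60.75 + j80.95 Ω = 101.2∠53.1° Ω.

Z = 60.75 + j80.95 Ω = 101.2∠53.1° Ω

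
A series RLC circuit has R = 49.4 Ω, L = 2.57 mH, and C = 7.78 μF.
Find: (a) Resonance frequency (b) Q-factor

Step 1 — Resonance condition Im(Z)=0 gives ω₀ = 1/√(LC).
Step 2 — ω₀ = 1/√(0.00257·7.78e-06) = 7072 rad/s.
Step 3 — f₀ = ω₀/(2π) = 1126 Hz.
Step 4 — Series Q: Q = ω₀L/R = 7072·0.00257/49.4 = 0.3679.

(a) f₀ = 1126 Hz  (b) Q = 0.3679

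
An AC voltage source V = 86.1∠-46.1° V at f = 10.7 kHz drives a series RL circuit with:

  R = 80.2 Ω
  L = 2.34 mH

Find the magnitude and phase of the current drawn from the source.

Step 1 — Angular frequency: ω = 2π·f = 2π·1.07e+04 = 6.723e+04 rad/s.
Step 2 — Component impedances:
  R: Z = R = 80.2 Ω
  L: Z = jωL = j·6.723e+04·0.00234 = 0 + j157.3 Ω
Step 3 — Series combination: Z_total = R + L = 80.2 + j157.3 Ω = 176.6∠63.0° Ω.
Step 4 — Source phasor: V = 86.1∠-46.1° V = 59.7 - j62.04 V.
Step 5 — Ohm's law: I = V / Z_total = (59.7 - j62.04) / (80.2 + j157.3) = -0.1595 - j0.4608 A.
Step 6 — Convert to polar: |I| = 0.4876 A, ∠I = -109.1°.

I = 0.4876∠-109.1° A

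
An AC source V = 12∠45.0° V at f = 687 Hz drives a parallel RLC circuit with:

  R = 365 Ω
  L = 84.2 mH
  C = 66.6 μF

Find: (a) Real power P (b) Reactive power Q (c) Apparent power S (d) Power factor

Step 1 — Angular frequency: ω = 2π·f = 2π·687 = 4317 rad/s.
Step 2 — Component impedances:
  R: Z = R = 365 Ω
  L: Z = jωL = j·4317·0.0842 = 0 + j363.5 Ω
  C: Z = 1/(jωC) = -j/(ω·C) = 0 - j3.478 Ω
Step 3 — Parallel combination: 1/Z_total = 1/R + 1/L + 1/C; Z_total = 0.03379 - j3.512 Ω = 3.512∠-89.4° Ω.
Step 4 — Source phasor: V = 12∠45.0° V = 8.485 + j8.485 V.
Step 5 — Current: I = V / Z = -2.393 + j2.439 A = 3.417∠134.4° A.
Step 6 — Complex power: S = V·I* = 0.3945 - j41 VA.
Step 7 — Real power: P = Re(S) = 0.3945 W.
Step 8 — Reactive power: Q = Im(S) = -41 VAR.
Step 9 — Apparent power: |S| = 41 VA.
Step 10 — Power factor: PF = P/|S| = 0.009622 (leading).

(a) P = 0.3945 W  (b) Q = -41 VAR  (c) S = 41 VA  (d) PF = 0.009622 (leading)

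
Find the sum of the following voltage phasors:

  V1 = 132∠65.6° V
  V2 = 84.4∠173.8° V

Step 1 — Convert each phasor to rectangular form:
  V1 = 132·(cos(65.6°) + j·sin(65.6°)) = 54.53 + j120.2 V
  V2 = 84.4·(cos(173.8°) + j·sin(173.8°)) = -83.91 + j9.115 V
Step 2 — Sum components: V_total = -29.38 + j129.3 V.
Step 3 — Convert to polar: |V_total| = 132.6 V, ∠V_total = 102.8°.

V_total = 132.6∠102.8° V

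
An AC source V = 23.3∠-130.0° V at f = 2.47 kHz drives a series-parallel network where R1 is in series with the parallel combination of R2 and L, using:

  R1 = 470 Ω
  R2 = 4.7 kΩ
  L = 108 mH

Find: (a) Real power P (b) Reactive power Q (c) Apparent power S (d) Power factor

Step 1 — Angular frequency: ω = 2π·f = 2π·2470 = 1.552e+04 rad/s.
Step 2 — Component impedances:
  R1: Z = R = 470 Ω
  R2: Z = R = 4700 Ω
  L: Z = jωL = j·1.552e+04·0.108 = 0 + j1676 Ω
Step 3 — Parallel branch: R2 || L = 1/(1/R2 + 1/L) = 530.3 + j1487 Ω.
Step 4 — Series with R1: Z_total = R1 + (R2 || L) = 1000 + j1487 Ω = 1792∠56.1° Ω.
Step 5 — Source phasor: V = 23.3∠-130.0° V = -14.98 - j17.85 V.
Step 6 — Current: I = V / Z = -0.01293 + j0.001375 A = 0.013∠173.9° A.
Step 7 — Complex power: S = V·I* = 0.1691 + j0.2514 VA.
Step 8 — Real power: P = Re(S) = 0.1691 W.
Step 9 — Reactive power: Q = Im(S) = 0.2514 VAR.
Step 10 — Apparent power: |S| = 0.3029 VA.
Step 11 — Power factor: PF = P/|S| = 0.5582 (lagging).

(a) P = 0.1691 W  (b) Q = 0.2514 VAR  (c) S = 0.3029 VA  (d) PF = 0.5582 (lagging)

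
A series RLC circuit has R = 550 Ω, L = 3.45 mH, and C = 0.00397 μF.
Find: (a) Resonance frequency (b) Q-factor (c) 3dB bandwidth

Step 1 — Resonance condition Im(Z)=0 gives ω₀ = 1/√(LC).
Step 2 — ω₀ = 1/√(0.00345·3.97e-09) = 2.702e+05 rad/s.
Step 3 — f₀ = ω₀/(2π) = 4.3e+04 Hz.
Step 4 — Series Q: Q = ω₀L/R = 2.702e+05·0.00345/550 = 1.695.
Step 5 — 3dB bandwidth: Δω = ω₀/Q = 1.594e+05 rad/s; BW = Δω/(2π) = 2.537e+04 Hz.

(a) f₀ = 4.3e+04 Hz  (b) Q = 1.695  (c) BW = 2.537e+04 Hz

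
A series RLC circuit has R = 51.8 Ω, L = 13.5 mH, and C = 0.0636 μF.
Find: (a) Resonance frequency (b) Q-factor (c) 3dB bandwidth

Step 1 — Resonance: ω₀ = 1/√(LC) = 1/√(0.0135·6.36e-08) = 3.413e+04 rad/s.
Step 2 — f₀ = ω₀/(2π) = 5432 Hz.
Step 3 — Series Q: Q = ω₀L/R = 3.413e+04·0.0135/51.8 = 8.894.
Step 4 — Bandwidth: Δω = ω₀/Q = 3837 rad/s; BW = Δω/(2π) = 610.7 Hz.

(a) f₀ = 5432 Hz  (b) Q = 8.894  (c) BW = 610.7 Hz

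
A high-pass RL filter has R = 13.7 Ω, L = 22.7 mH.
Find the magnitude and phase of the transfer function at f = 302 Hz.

Step 1 — Angular frequency: ω = 2π·302 = 1898 rad/s.
Step 2 — Transfer function: H(jω) = jωL/(R + jωL).
Step 3 — Numerator jωL = j·43.07; denominator R + jωL = 13.7 + j43.07.
Step 4 — H = 0.9081 + j0.2888.
Step 5 — Magnitude: |H| = 0.953 (-0.4 dB); phase: φ = 17.6°.

|H| = 0.953 (-0.4 dB), φ = 17.6°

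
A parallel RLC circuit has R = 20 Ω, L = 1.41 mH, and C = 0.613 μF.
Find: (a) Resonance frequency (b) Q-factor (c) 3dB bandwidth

Step 1 — Resonance: ω₀ = 1/√(LC) = 1/√(0.00141·6.13e-07) = 3.401e+04 rad/s.
Step 2 — f₀ = ω₀/(2π) = 5414 Hz.
Step 3 — Parallel Q: Q = R/(ω₀L) = 20/(3.401e+04·0.00141) = 0.417.
Step 4 — Bandwidth: Δω = ω₀/Q = 8.157e+04 rad/s; BW = Δω/(2π) = 1.298e+04 Hz.

(a) f₀ = 5414 Hz  (b) Q = 0.417  (c) BW = 1.298e+04 Hz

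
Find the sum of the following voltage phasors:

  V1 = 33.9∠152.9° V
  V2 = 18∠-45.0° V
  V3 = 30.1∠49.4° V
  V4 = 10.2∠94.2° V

Step 1 — Convert each phasor to rectangular form:
  V1 = 33.9·(cos(152.9°) + j·sin(152.9°)) = -30.18 + j15.44 V
  V2 = 18·(cos(-45.0°) + j·sin(-45.0°)) = 12.73 - j12.73 V
  V3 = 30.1·(cos(49.4°) + j·sin(49.4°)) = 19.59 + j22.85 V
  V4 = 10.2·(cos(94.2°) + j·sin(94.2°)) = -0.747 + j10.17 V
Step 2 — Sum components: V_total = 1.391 + j35.74 V.
Step 3 — Convert to polar: |V_total| = 35.77 V, ∠V_total = 87.8°.

V_total = 35.77∠87.8° V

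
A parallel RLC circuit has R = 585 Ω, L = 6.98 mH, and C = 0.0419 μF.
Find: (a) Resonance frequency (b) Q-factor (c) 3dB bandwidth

Step 1 — Resonance: ω₀ = 1/√(LC) = 1/√(0.00698·4.19e-08) = 5.847e+04 rad/s.
Step 2 — f₀ = ω₀/(2π) = 9306 Hz.
Step 3 — Parallel Q: Q = R/(ω₀L) = 585/(5.847e+04·0.00698) = 1.433.
Step 4 — Bandwidth: Δω = ω₀/Q = 4.08e+04 rad/s; BW = Δω/(2π) = 6493 Hz.

(a) f₀ = 9306 Hz  (b) Q = 1.433  (c) BW = 6493 Hz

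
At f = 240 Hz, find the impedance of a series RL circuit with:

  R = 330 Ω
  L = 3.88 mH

Step 1 — Angular frequency: ω = 2π·f = 2π·240 = 1508 rad/s.
Step 2 — Component impedances:
  R: Z = R = 330 Ω
  L: Z = jωL = j·1508·0.00388 = 0 + j5.851 Ω
Step 3 — Series combination: Z_total = R + L = 330 + j5.851 Ω = 330.1∠1.0° Ω.

Z = 330 + j5.851 Ω = 330.1∠1.0° Ω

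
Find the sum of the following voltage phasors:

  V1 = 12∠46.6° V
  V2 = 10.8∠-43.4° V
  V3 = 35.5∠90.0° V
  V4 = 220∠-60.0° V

Step 1 — Convert each phasor to rectangular form:
  V1 = 12·(cos(46.6°) + j·sin(46.6°)) = 8.245 + j8.719 V
  V2 = 10.8·(cos(-43.4°) + j·sin(-43.4°)) = 7.847 - j7.421 V
  V3 = 35.5·(cos(90.0°) + j·sin(90.0°)) = 0 + j35.5 V
  V4 = 220·(cos(-60.0°) + j·sin(-60.0°)) = 110 - j190.5 V
Step 2 — Sum components: V_total = 126.1 - j153.7 V.
Step 3 — Convert to polar: |V_total| = 198.8 V, ∠V_total = -50.6°.

V_total = 198.8∠-50.6° V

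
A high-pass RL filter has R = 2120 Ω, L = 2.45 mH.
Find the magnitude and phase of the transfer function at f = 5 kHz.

Step 1 — Angular frequency: ω = 2π·5000 = 3.142e+04 rad/s.
Step 2 — Transfer function: H(jω) = jωL/(R + jωL).
Step 3 — Numerator jωL = j·76.97; denominator R + jωL = 2120 + j76.97.
Step 4 — H = 0.001316 + j0.03626.
Step 5 — Magnitude: |H| = 0.03628 (-28.8 dB); phase: φ = 87.9°.

|H| = 0.03628 (-28.8 dB), φ = 87.9°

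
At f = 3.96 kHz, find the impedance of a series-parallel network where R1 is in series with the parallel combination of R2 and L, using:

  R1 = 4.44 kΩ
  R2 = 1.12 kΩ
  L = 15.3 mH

Step 1 — Angular frequency: ω = 2π·f = 2π·3960 = 2.488e+04 rad/s.
Step 2 — Component impedances:
  R1: Z = R = 4440 Ω
  R2: Z = R = 1120 Ω
  L: Z = jωL = j·2.488e+04·0.0153 = 0 + j380.7 Ω
Step 3 — Parallel branch: R2 || L = 1/(1/R2 + 1/L) = 116 + j341.3 Ω.
Step 4 — Series with R1: Z_total = R1 + (R2 || L) = 4556 + j341.3 Ω = 4569∠4.3° Ω.

Z = 4556 + j341.3 Ω = 4569∠4.3° Ω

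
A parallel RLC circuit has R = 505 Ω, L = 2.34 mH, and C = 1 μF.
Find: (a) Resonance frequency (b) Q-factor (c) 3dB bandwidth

Step 1 — Resonance: ω₀ = 1/√(LC) = 1/√(0.00234·1e-06) = 2.067e+04 rad/s.
Step 2 — f₀ = ω₀/(2π) = 3290 Hz.
Step 3 — Parallel Q: Q = R/(ω₀L) = 505/(2.067e+04·0.00234) = 10.44.
Step 4 — Bandwidth: Δω = ω₀/Q = 1980 rad/s; BW = Δω/(2π) = 315.2 Hz.

(a) f₀ = 3290 Hz  (b) Q = 10.44  (c) BW = 315.2 Hz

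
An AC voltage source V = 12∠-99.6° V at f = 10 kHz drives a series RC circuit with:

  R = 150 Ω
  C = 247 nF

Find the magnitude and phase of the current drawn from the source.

Step 1 — Angular frequency: ω = 2π·f = 2π·1e+04 = 6.283e+04 rad/s.
Step 2 — Component impedances:
  R: Z = R = 150 Ω
  C: Z = 1/(jωC) = -j/(ω·C) = 0 - j64.44 Ω
Step 3 — Series combination: Z_total = R + C = 150 - j64.44 Ω = 163.3∠-23.2° Ω.
Step 4 — Source phasor: V = 12∠-99.6° V = -2.001 - j11.83 V.
Step 5 — Ohm's law: I = V / Z_total = (-2.001 - j11.83) / (150 - j64.44) = 0.01734 - j0.07143 A.
Step 6 — Convert to polar: |I| = 0.07351 A, ∠I = -76.4°.

I = 0.07351∠-76.4° A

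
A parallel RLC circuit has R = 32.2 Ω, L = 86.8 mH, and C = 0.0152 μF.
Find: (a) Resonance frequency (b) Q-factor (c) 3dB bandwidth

Step 1 — Resonance: ω₀ = 1/√(LC) = 1/√(0.0868·1.52e-08) = 2.753e+04 rad/s.
Step 2 — f₀ = ω₀/(2π) = 4382 Hz.
Step 3 — Parallel Q: Q = R/(ω₀L) = 32.2/(2.753e+04·0.0868) = 0.01347.
Step 4 — Bandwidth: Δω = ω₀/Q = 2.043e+06 rad/s; BW = Δω/(2π) = 3.252e+05 Hz.

(a) f₀ = 4382 Hz  (b) Q = 0.01347  (c) BW = 3.252e+05 Hz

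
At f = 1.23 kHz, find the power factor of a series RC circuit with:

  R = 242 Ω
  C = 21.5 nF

Step 1 — Angular frequency: ω = 2π·f = 2π·1230 = 7728 rad/s.
Step 2 — Component impedances:
  R: Z = R = 242 Ω
  C: Z = 1/(jωC) = -j/(ω·C) = 0 - j6018 Ω
Step 3 — Series combination: Z_total = R + C = 242 - j6018 Ω = 6023∠-87.7° Ω.
Step 4 — Power factor: PF = cos(φ) = Re(Z)/|Z| = 242/6023 = 0.04018.
Step 5 — Type: Im(Z) = -6018 ⇒ leading (phase φ = -87.7°).

PF = 0.04018 (leading, φ = -87.7°)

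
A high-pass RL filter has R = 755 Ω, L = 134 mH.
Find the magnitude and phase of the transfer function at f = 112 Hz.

Step 1 — Angular frequency: ω = 2π·112 = 703.7 rad/s.
Step 2 — Transfer function: H(jω) = jωL/(R + jωL).
Step 3 — Numerator jωL = j·94.3; denominator R + jωL = 755 + j94.3.
Step 4 — H = 0.01536 + j0.123.
Step 5 — Magnitude: |H| = 0.1239 (-18.1 dB); phase: φ = 82.9°.

|H| = 0.1239 (-18.1 dB), φ = 82.9°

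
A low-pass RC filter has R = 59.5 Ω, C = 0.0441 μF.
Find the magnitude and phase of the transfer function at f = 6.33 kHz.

Step 1 — Angular frequency: ω = 2π·6330 = 3.977e+04 rad/s.
Step 2 — Transfer function: H(jω) = 1/(1 + jωRC).
Step 3 — Denominator: 1 + jωRC = 1 + j·3.977e+04·59.5·4.41e-08 = 1 + j0.1044.
Step 4 — H = 0.9892 - j0.1032.
Step 5 — Magnitude: |H| = 0.9946 (-0.0 dB); phase: φ = -6.0°.

|H| = 0.9946 (-0.0 dB), φ = -6.0°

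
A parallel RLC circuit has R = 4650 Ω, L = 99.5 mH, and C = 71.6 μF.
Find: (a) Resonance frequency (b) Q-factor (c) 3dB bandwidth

Step 1 — Resonance: ω₀ = 1/√(LC) = 1/√(0.0995·7.16e-05) = 374.7 rad/s.
Step 2 — f₀ = ω₀/(2π) = 59.63 Hz.
Step 3 — Parallel Q: Q = R/(ω₀L) = 4650/(374.7·0.0995) = 124.7.
Step 4 — Bandwidth: Δω = ω₀/Q = 3.004 rad/s; BW = Δω/(2π) = 0.478 Hz.

(a) f₀ = 59.63 Hz  (b) Q = 124.7  (c) BW = 0.478 Hz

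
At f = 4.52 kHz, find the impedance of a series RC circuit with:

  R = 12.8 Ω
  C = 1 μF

Step 1 — Angular frequency: ω = 2π·f = 2π·4520 = 2.84e+04 rad/s.
Step 2 — Component impedances:
  R: Z = R = 12.8 Ω
  C: Z = 1/(jωC) = -j/(ω·C) = 0 - j35.21 Ω
Step 3 — Series combination: Z_total = R + C = 12.8 - j35.21 Ω = 37.47∠-70.0° Ω.

Z = 12.8 - j35.21 Ω = 37.47∠-70.0° Ω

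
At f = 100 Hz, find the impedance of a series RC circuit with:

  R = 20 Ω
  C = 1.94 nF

Step 1 — Angular frequency: ω = 2π·f = 2π·100 = 628.3 rad/s.
Step 2 — Component impedances:
  R: Z = R = 20 Ω
  C: Z = 1/(jωC) = -j/(ω·C) = 0 - j8.204e+05 Ω
Step 3 — Series combination: Z_total = R + C = 20 - j8.204e+05 Ω = 8.204e+05∠-90.0° Ω.

Z = 20 - j8.204e+05 Ω = 8.204e+05∠-90.0° Ω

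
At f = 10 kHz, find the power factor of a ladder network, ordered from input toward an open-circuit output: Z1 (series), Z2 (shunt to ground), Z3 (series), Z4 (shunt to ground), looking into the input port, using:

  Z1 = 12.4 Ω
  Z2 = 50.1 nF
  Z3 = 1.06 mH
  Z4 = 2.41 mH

Step 1 — Angular frequency: ω = 2π·f = 2π·1e+04 = 6.283e+04 rad/s.
Step 2 — Component impedances:
  Z1: Z = R = 12.4 Ω
  Z2: Z = 1/(jωC) = -j/(ω·C) = 0 - j317.7 Ω
  Z3: Z = jωL = j·6.283e+04·0.00106 = 0 + j66.6 Ω
  Z4: Z = jωL = j·6.283e+04·0.00241 = 0 + j151.4 Ω
Step 3 — Ladder network (open output): work backward from the far end, alternating series and parallel combinations. Z_in = 12.4 + j695.1 Ω = 695.2∠89.0° Ω.
Step 4 — Power factor: PF = cos(φ) = Re(Z)/|Z| = 12.4/695.2 = 0.01784.
Step 5 — Type: Im(Z) = 695.1 ⇒ lagging (phase φ = 89.0°).

PF = 0.01784 (lagging, φ = 89.0°)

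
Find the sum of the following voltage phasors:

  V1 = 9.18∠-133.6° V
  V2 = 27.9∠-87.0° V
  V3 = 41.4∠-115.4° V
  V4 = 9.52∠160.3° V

Step 1 — Convert each phasor to rectangular form:
  V1 = 9.18·(cos(-133.6°) + j·sin(-133.6°)) = -6.331 - j6.648 V
  V2 = 27.9·(cos(-87.0°) + j·sin(-87.0°)) = 1.46 - j27.86 V
  V3 = 41.4·(cos(-115.4°) + j·sin(-115.4°)) = -17.76 - j37.4 V
  V4 = 9.52·(cos(160.3°) + j·sin(160.3°)) = -8.963 + j3.209 V
Step 2 — Sum components: V_total = -31.59 - j68.7 V.
Step 3 — Convert to polar: |V_total| = 75.61 V, ∠V_total = -114.7°.

V_total = 75.61∠-114.7° V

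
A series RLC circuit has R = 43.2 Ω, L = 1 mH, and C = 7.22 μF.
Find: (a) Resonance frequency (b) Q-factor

Step 1 — Resonance condition Im(Z)=0 gives ω₀ = 1/√(LC).
Step 2 — ω₀ = 1/√(0.001·7.22e-06) = 1.177e+04 rad/s.
Step 3 — f₀ = ω₀/(2π) = 1873 Hz.
Step 4 — Series Q: Q = ω₀L/R = 1.177e+04·0.001/43.2 = 0.2724.

(a) f₀ = 1873 Hz  (b) Q = 0.2724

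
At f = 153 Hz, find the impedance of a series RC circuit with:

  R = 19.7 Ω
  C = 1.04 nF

Step 1 — Angular frequency: ω = 2π·f = 2π·153 = 961.3 rad/s.
Step 2 — Component impedances:
  R: Z = R = 19.7 Ω
  C: Z = 1/(jωC) = -j/(ω·C) = 0 - j1e+06 Ω
Step 3 — Series combination: Z_total = R + C = 19.7 - j1e+06 Ω = 1e+06∠-90.0° Ω.

Z = 19.7 - j1e+06 Ω = 1e+06∠-90.0° Ω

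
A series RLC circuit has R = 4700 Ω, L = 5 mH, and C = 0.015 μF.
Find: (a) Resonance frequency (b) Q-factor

Step 1 — Resonance condition Im(Z)=0 gives ω₀ = 1/√(LC).
Step 2 — ω₀ = 1/√(0.005·1.5e-08) = 1.155e+05 rad/s.
Step 3 — f₀ = ω₀/(2π) = 1.838e+04 Hz.
Step 4 — Series Q: Q = ω₀L/R = 1.155e+05·0.005/4700 = 0.1228.

(a) f₀ = 1.838e+04 Hz  (b) Q = 0.1228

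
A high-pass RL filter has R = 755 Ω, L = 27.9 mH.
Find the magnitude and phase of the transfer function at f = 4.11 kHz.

Step 1 — Angular frequency: ω = 2π·4110 = 2.582e+04 rad/s.
Step 2 — Transfer function: H(jω) = jωL/(R + jωL).
Step 3 — Numerator jωL = j·720.5; denominator R + jωL = 755 + j720.5.
Step 4 — H = 0.4766 + j0.4995.
Step 5 — Magnitude: |H| = 0.6904 (-3.2 dB); phase: φ = 46.3°.

|H| = 0.6904 (-3.2 dB), φ = 46.3°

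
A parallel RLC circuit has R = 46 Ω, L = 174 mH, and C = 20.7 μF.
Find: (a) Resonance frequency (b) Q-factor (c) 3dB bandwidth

Step 1 — Resonance: ω₀ = 1/√(LC) = 1/√(0.174·2.07e-05) = 526.9 rad/s.
Step 2 — f₀ = ω₀/(2π) = 83.86 Hz.
Step 3 — Parallel Q: Q = R/(ω₀L) = 46/(526.9·0.174) = 0.5017.
Step 4 — Bandwidth: Δω = ω₀/Q = 1050 rad/s; BW = Δω/(2π) = 167.1 Hz.

(a) f₀ = 83.86 Hz  (b) Q = 0.5017  (c) BW = 167.1 Hz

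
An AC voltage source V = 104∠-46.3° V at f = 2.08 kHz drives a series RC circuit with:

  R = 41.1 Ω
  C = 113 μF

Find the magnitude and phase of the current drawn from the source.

Step 1 — Angular frequency: ω = 2π·f = 2π·2080 = 1.307e+04 rad/s.
Step 2 — Component impedances:
  R: Z = R = 41.1 Ω
  C: Z = 1/(jωC) = -j/(ω·C) = 0 - j0.6771 Ω
Step 3 — Series combination: Z_total = R + C = 41.1 - j0.6771 Ω = 41.11∠-0.9° Ω.
Step 4 — Source phasor: V = 104∠-46.3° V = 71.85 - j75.19 V.
Step 5 — Ohm's law: I = V / Z_total = (71.85 - j75.19) / (41.1 - j0.6771) = 1.778 - j1.8 A.
Step 6 — Convert to polar: |I| = 2.53 A, ∠I = -45.4°.

I = 2.53∠-45.4° A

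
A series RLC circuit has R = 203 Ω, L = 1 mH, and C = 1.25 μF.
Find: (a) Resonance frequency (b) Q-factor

Step 1 — Resonance condition Im(Z)=0 gives ω₀ = 1/√(LC).
Step 2 — ω₀ = 1/√(0.001·1.25e-06) = 2.828e+04 rad/s.
Step 3 — f₀ = ω₀/(2π) = 4502 Hz.
Step 4 — Series Q: Q = ω₀L/R = 2.828e+04·0.001/203 = 0.1393.

(a) f₀ = 4502 Hz  (b) Q = 0.1393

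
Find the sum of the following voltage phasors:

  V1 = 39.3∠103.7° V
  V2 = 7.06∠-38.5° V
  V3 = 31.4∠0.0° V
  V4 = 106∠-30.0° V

Step 1 — Convert each phasor to rectangular form:
  V1 = 39.3·(cos(103.7°) + j·sin(103.7°)) = -9.308 + j38.18 V
  V2 = 7.06·(cos(-38.5°) + j·sin(-38.5°)) = 5.525 - j4.395 V
  V3 = 31.4·(cos(0.0°) + j·sin(0.0°)) = 31.4 V
  V4 = 106·(cos(-30.0°) + j·sin(-30.0°)) = 91.8 - j53 V
Step 2 — Sum components: V_total = 119.4 - j19.21 V.
Step 3 — Convert to polar: |V_total| = 121 V, ∠V_total = -9.1°.

V_total = 121∠-9.1° V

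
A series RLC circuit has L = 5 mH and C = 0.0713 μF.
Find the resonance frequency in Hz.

Step 1 — Resonance condition Im(Z)=0 gives ω₀ = 1/√(LC).
Step 2 — ω₀ = 1/√(0.005·7.13e-08) = 5.296e+04 rad/s.
Step 3 — f₀ = ω₀/(2π) = 8429 Hz.

f₀ = 8429 Hz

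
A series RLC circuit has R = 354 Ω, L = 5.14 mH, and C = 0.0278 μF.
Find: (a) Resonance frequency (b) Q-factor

Step 1 — Resonance condition Im(Z)=0 gives ω₀ = 1/√(LC).
Step 2 — ω₀ = 1/√(0.00514·2.78e-08) = 8.366e+04 rad/s.
Step 3 — f₀ = ω₀/(2π) = 1.331e+04 Hz.
Step 4 — Series Q: Q = ω₀L/R = 8.366e+04·0.00514/354 = 1.215.

(a) f₀ = 1.331e+04 Hz  (b) Q = 1.215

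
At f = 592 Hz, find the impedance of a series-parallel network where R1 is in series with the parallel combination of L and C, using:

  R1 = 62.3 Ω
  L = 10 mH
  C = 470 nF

Step 1 — Angular frequency: ω = 2π·f = 2π·592 = 3720 rad/s.
Step 2 — Component impedances:
  R1: Z = R = 62.3 Ω
  L: Z = jωL = j·3720·0.01 = 0 + j37.2 Ω
  C: Z = 1/(jωC) = -j/(ω·C) = 0 - j572 Ω
Step 3 — Parallel branch: L || C = 1/(1/L + 1/C) = 0 + j39.78 Ω.
Step 4 — Series with R1: Z_total = R1 + (L || C) = 62.3 + j39.78 Ω = 73.92∠32.6° Ω.

Z = 62.3 + j39.78 Ω = 73.92∠32.6° Ω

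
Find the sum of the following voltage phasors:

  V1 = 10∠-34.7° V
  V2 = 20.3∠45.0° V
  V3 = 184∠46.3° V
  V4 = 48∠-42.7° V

Step 1 — Convert each phasor to rectangular form:
  V1 = 10·(cos(-34.7°) + j·sin(-34.7°)) = 8.221 - j5.693 V
  V2 = 20.3·(cos(45.0°) + j·sin(45.0°)) = 14.35 + j14.35 V
  V3 = 184·(cos(46.3°) + j·sin(46.3°)) = 127.1 + j133 V
  V4 = 48·(cos(-42.7°) + j·sin(-42.7°)) = 35.28 - j32.55 V
Step 2 — Sum components: V_total = 185 + j109.1 V.
Step 3 — Convert to polar: |V_total| = 214.8 V, ∠V_total = 30.5°.

V_total = 214.8∠30.5° V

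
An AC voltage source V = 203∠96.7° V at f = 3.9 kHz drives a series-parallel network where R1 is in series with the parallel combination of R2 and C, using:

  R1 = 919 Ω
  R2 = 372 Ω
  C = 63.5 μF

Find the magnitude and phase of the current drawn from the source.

Step 1 — Angular frequency: ω = 2π·f = 2π·3900 = 2.45e+04 rad/s.
Step 2 — Component impedances:
  R1: Z = R = 919 Ω
  R2: Z = R = 372 Ω
  C: Z = 1/(jωC) = -j/(ω·C) = 0 - j0.6427 Ω
Step 3 — Parallel branch: R2 || C = 1/(1/R2 + 1/C) = 0.00111 - j0.6427 Ω.
Step 4 — Series with R1: Z_total = R1 + (R2 || C) = 919 - j0.6427 Ω = 919∠-0.0° Ω.
Step 5 — Source phasor: V = 203∠96.7° V = -23.68 + j201.6 V.
Step 6 — Ohm's law: I = V / Z_total = (-23.68 + j201.6) / (919 - j0.6427) = -0.02593 + j0.2194 A.
Step 7 — Convert to polar: |I| = 0.2209 A, ∠I = 96.7°.

I = 0.2209∠96.7° A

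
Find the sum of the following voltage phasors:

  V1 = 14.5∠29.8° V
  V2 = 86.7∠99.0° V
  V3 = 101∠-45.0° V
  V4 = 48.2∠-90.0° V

Step 1 — Convert each phasor to rectangular form:
  V1 = 14.5·(cos(29.8°) + j·sin(29.8°)) = 12.58 + j7.206 V
  V2 = 86.7·(cos(99.0°) + j·sin(99.0°)) = -13.56 + j85.63 V
  V3 = 101·(cos(-45.0°) + j·sin(-45.0°)) = 71.42 - j71.42 V
  V4 = 48.2·(cos(-90.0°) + j·sin(-90.0°)) = 0 - j48.2 V
Step 2 — Sum components: V_total = 70.44 - j26.78 V.
Step 3 — Convert to polar: |V_total| = 75.36 V, ∠V_total = -20.8°.

V_total = 75.36∠-20.8° V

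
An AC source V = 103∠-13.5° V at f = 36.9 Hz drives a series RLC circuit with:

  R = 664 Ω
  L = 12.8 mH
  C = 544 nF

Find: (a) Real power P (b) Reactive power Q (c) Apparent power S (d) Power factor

Step 1 — Angular frequency: ω = 2π·f = 2π·36.9 = 231.8 rad/s.
Step 2 — Component impedances:
  R: Z = R = 664 Ω
  L: Z = jωL = j·231.8·0.0128 = 0 + j2.968 Ω
  C: Z = 1/(jωC) = -j/(ω·C) = 0 - j7929 Ω
Step 3 — Series combination: Z_total = R + L + C = 664 - j7926 Ω = 7953∠-85.2° Ω.
Step 4 — Source phasor: V = 103∠-13.5° V = 100.2 - j24.04 V.
Step 5 — Current: I = V / Z = 0.004064 + j0.0123 A = 0.01295∠71.7° A.
Step 6 — Complex power: S = V·I* = 0.1114 - j1.329 VA.
Step 7 — Real power: P = Re(S) = 0.1114 W.
Step 8 — Reactive power: Q = Im(S) = -1.329 VAR.
Step 9 — Apparent power: |S| = 1.334 VA.
Step 10 — Power factor: PF = P/|S| = 0.08349 (leading).

(a) P = 0.1114 W  (b) Q = -1.329 VAR  (c) S = 1.334 VA  (d) PF = 0.08349 (leading)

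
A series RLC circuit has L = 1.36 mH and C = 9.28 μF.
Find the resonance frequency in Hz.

Step 1 — Resonance condition Im(Z)=0 gives ω₀ = 1/√(LC).
Step 2 — ω₀ = 1/√(0.00136·9.28e-06) = 8901 rad/s.
Step 3 — f₀ = ω₀/(2π) = 1417 Hz.

f₀ = 1417 Hz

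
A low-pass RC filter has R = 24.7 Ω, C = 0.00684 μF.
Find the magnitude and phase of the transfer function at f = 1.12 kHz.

Step 1 — Angular frequency: ω = 2π·1120 = 7037 rad/s.
Step 2 — Transfer function: H(jω) = 1/(1 + jωRC).
Step 3 — Denominator: 1 + jωRC = 1 + j·7037·24.7·6.84e-09 = 1 + j0.001189.
Step 4 — H = 1 - j0.001189.
Step 5 — Magnitude: |H| = 1 (-0.0 dB); phase: φ = -0.1°.

|H| = 1 (-0.0 dB), φ = -0.1°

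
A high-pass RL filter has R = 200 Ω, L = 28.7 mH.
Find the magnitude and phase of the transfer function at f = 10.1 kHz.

Step 1 — Angular frequency: ω = 2π·1.01e+04 = 6.346e+04 rad/s.
Step 2 — Transfer function: H(jω) = jωL/(R + jωL).
Step 3 — Numerator jωL = j·1821; denominator R + jωL = 200 + j1821.
Step 4 — H = 0.9881 + j0.1085.
Step 5 — Magnitude: |H| = 0.994 (-0.1 dB); phase: φ = 6.3°.

|H| = 0.994 (-0.1 dB), φ = 6.3°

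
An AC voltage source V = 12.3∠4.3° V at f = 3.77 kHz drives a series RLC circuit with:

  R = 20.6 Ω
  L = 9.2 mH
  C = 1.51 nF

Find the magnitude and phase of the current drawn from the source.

Step 1 — Angular frequency: ω = 2π·f = 2π·3770 = 2.369e+04 rad/s.
Step 2 — Component impedances:
  R: Z = R = 20.6 Ω
  L: Z = jωL = j·2.369e+04·0.0092 = 0 + j217.9 Ω
  C: Z = 1/(jωC) = -j/(ω·C) = 0 - j2.796e+04 Ω
Step 3 — Series combination: Z_total = R + L + C = 20.6 - j2.774e+04 Ω = 2.774e+04∠-90.0° Ω.
Step 4 — Source phasor: V = 12.3∠4.3° V = 12.27 + j0.9222 V.
Step 5 — Ohm's law: I = V / Z_total = (12.27 + j0.9222) / (20.6 - j2.774e+04) = -3.292e-05 + j0.0004422 A.
Step 6 — Convert to polar: |I| = 0.0004434 A, ∠I = 94.3°.

I = 0.0004434∠94.3° A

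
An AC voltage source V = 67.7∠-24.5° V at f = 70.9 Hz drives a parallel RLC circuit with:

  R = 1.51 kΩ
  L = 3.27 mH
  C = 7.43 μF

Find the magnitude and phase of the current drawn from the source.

Step 1 — Angular frequency: ω = 2π·f = 2π·70.9 = 445.5 rad/s.
Step 2 — Component impedances:
  R: Z = R = 1510 Ω
  L: Z = jωL = j·445.5·0.00327 = 0 + j1.457 Ω
  C: Z = 1/(jωC) = -j/(ω·C) = 0 - j302.1 Ω
Step 3 — Parallel combination: 1/Z_total = 1/R + 1/L + 1/C; Z_total = 0.001419 + j1.464 Ω = 1.464∠89.9° Ω.
Step 4 — Source phasor: V = 67.7∠-24.5° V = 61.6 - j28.07 V.
Step 5 — Ohm's law: I = V / Z_total = (61.6 - j28.07) / (0.001419 + j1.464) = -19.14 - j42.1 A.
Step 6 — Convert to polar: |I| = 46.25 A, ∠I = -114.4°.

I = 46.25∠-114.4° A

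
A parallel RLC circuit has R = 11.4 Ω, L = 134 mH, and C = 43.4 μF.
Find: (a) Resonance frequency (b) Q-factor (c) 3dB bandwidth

Step 1 — Resonance: ω₀ = 1/√(LC) = 1/√(0.134·4.34e-05) = 414.7 rad/s.
Step 2 — f₀ = ω₀/(2π) = 66 Hz.
Step 3 — Parallel Q: Q = R/(ω₀L) = 11.4/(414.7·0.134) = 0.2052.
Step 4 — Bandwidth: Δω = ω₀/Q = 2021 rad/s; BW = Δω/(2π) = 321.7 Hz.

(a) f₀ = 66 Hz  (b) Q = 0.2052  (c) BW = 321.7 Hz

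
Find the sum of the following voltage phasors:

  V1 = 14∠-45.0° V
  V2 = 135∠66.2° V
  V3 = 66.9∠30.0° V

Step 1 — Convert each phasor to rectangular form:
  V1 = 14·(cos(-45.0°) + j·sin(-45.0°)) = 9.899 - j9.899 V
  V2 = 135·(cos(66.2°) + j·sin(66.2°)) = 54.48 + j123.5 V
  V3 = 66.9·(cos(30.0°) + j·sin(30.0°)) = 57.94 + j33.45 V
Step 2 — Sum components: V_total = 122.3 + j147.1 V.
Step 3 — Convert to polar: |V_total| = 191.3 V, ∠V_total = 50.3°.

V_total = 191.3∠50.3° V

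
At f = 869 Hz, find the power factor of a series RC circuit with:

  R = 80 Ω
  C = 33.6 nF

Step 1 — Angular frequency: ω = 2π·f = 2π·869 = 5460 rad/s.
Step 2 — Component impedances:
  R: Z = R = 80 Ω
  C: Z = 1/(jωC) = -j/(ω·C) = 0 - j5451 Ω
Step 3 — Series combination: Z_total = R + C = 80 - j5451 Ω = 5451∠-89.2° Ω.
Step 4 — Power factor: PF = cos(φ) = Re(Z)/|Z| = 80/5451 = 0.01468.
Step 5 — Type: Im(Z) = -5451 ⇒ leading (phase φ = -89.2°).

PF = 0.01468 (leading, φ = -89.2°)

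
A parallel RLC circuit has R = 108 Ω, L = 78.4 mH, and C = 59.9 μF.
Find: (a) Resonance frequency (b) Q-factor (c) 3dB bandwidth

Step 1 — Resonance: ω₀ = 1/√(LC) = 1/√(0.0784·5.99e-05) = 461.5 rad/s.
Step 2 — f₀ = ω₀/(2π) = 73.44 Hz.
Step 3 — Parallel Q: Q = R/(ω₀L) = 108/(461.5·0.0784) = 2.985.
Step 4 — Bandwidth: Δω = ω₀/Q = 154.6 rad/s; BW = Δω/(2π) = 24.6 Hz.

(a) f₀ = 73.44 Hz  (b) Q = 2.985  (c) BW = 24.6 Hz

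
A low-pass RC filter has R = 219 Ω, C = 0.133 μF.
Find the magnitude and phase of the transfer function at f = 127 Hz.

Step 1 — Angular frequency: ω = 2π·127 = 798 rad/s.
Step 2 — Transfer function: H(jω) = 1/(1 + jωRC).
Step 3 — Denominator: 1 + jωRC = 1 + j·798·219·1.33e-07 = 1 + j0.02324.
Step 4 — H = 0.9995 - j0.02323.
Step 5 — Magnitude: |H| = 0.9997 (-0.0 dB); phase: φ = -1.3°.

|H| = 0.9997 (-0.0 dB), φ = -1.3°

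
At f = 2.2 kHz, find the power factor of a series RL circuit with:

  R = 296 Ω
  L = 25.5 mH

Step 1 — Angular frequency: ω = 2π·f = 2π·2200 = 1.382e+04 rad/s.
Step 2 — Component impedances:
  R: Z = R = 296 Ω
  L: Z = jωL = j·1.382e+04·0.0255 = 0 + j352.5 Ω
Step 3 — Series combination: Z_total = R + L = 296 + j352.5 Ω = 460.3∠50.0° Ω.
Step 4 — Power factor: PF = cos(φ) = Re(Z)/|Z| = 296/460.3 = 0.6431.
Step 5 — Type: Im(Z) = 352.5 ⇒ lagging (phase φ = 50.0°).

PF = 0.6431 (lagging, φ = 50.0°)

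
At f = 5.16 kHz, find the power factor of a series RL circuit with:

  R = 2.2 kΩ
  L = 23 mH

Step 1 — Angular frequency: ω = 2π·f = 2π·5160 = 3.242e+04 rad/s.
Step 2 — Component impedances:
  R: Z = R = 2200 Ω
  L: Z = jωL = j·3.242e+04·0.023 = 0 + j745.7 Ω
Step 3 — Series combination: Z_total = R + L = 2200 + j745.7 Ω = 2323∠18.7° Ω.
Step 4 — Power factor: PF = cos(φ) = Re(Z)/|Z| = 2200/2323 = 0.9471.
Step 5 — Type: Im(Z) = 745.7 ⇒ lagging (phase φ = 18.7°).

PF = 0.9471 (lagging, φ = 18.7°)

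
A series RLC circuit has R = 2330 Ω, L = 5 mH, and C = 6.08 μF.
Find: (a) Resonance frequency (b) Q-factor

Step 1 — Resonance condition Im(Z)=0 gives ω₀ = 1/√(LC).
Step 2 — ω₀ = 1/√(0.005·6.08e-06) = 5735 rad/s.
Step 3 — f₀ = ω₀/(2π) = 912.8 Hz.
Step 4 — Series Q: Q = ω₀L/R = 5735·0.005/2330 = 0.01231.

(a) f₀ = 912.8 Hz  (b) Q = 0.01231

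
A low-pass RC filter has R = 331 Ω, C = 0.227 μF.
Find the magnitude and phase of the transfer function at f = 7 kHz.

Step 1 — Angular frequency: ω = 2π·7000 = 4.398e+04 rad/s.
Step 2 — Transfer function: H(jω) = 1/(1 + jωRC).
Step 3 — Denominator: 1 + jωRC = 1 + j·4.398e+04·331·2.27e-07 = 1 + j3.305.
Step 4 — H = 0.08389 - j0.2772.
Step 5 — Magnitude: |H| = 0.2896 (-10.8 dB); phase: φ = -73.2°.

|H| = 0.2896 (-10.8 dB), φ = -73.2°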